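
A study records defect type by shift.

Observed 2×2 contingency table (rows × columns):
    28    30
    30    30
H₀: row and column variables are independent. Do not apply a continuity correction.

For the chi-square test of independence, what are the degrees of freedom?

df = (r−1)(c−1) = (2−1)·(2−1) = 1

degrees of freedom = 1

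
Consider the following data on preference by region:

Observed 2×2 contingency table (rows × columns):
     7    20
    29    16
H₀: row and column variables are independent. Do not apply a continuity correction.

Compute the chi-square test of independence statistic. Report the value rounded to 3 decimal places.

test statistic = 10.015

Row totals [27, 45], col totals [36, 36], n=72
χ² = (7−13.50)²/13.50 + (20−13.50)²/13.50 + (29−22.50)²/22.50 + (16−22.50)²/22.50 = 10.0148
df = 1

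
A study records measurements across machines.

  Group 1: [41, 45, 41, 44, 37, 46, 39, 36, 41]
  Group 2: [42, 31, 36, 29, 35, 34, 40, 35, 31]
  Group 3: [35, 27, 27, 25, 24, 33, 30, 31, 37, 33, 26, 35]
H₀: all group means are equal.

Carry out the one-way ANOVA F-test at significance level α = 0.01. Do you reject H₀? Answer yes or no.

reject H₀: yes

Group means [41.11, 34.78, 30.25], grand mean 34.867
SSB = Σnᵢ(x̄ᵢ−x̄)² = 606.772; SSW = ΣΣ(x−x̄ᵢ)² = 450.694
MSB = 606.772/2 = 303.3861; MSW = 450.694/27 = 16.6924
F = MSB/MSW = 18.1751
df = (2, 27)
p-value (upper-tail) = 0.00001
At α=0.01: p < α → reject H₀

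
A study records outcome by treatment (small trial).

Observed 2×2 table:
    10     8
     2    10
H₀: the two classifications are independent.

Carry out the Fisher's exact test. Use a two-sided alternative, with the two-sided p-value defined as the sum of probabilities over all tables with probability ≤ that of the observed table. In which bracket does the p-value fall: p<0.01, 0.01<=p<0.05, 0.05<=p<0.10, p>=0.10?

Margins: r₁=18, r₂=12, c₁=12, c₂=18, n=30
p_obs = C(18,10)·C(12,2)/C(30,12); sum pmf over tables with pmf ≤ p_obs
p-value (two-sided) = 0.05773
→ bracket: 0.05<=p<0.10

p-value bracket: 0.05<=p<0.10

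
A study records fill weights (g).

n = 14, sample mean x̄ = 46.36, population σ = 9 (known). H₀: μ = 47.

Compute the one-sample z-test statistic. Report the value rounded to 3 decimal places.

SE = σ/√n = 9/√14 = 2.4054
z = (x̄−μ₀)/SE = (46.36−47)/2.4054 = -0.2661

test statistic = -0.266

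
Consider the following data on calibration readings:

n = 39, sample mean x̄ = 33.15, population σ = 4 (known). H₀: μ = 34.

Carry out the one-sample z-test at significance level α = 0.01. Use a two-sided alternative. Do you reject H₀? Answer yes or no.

reject H₀: no

SE = σ/√n = 4/√39 = 0.6405
z = (x̄−μ₀)/SE = (33.15−34)/0.6405 = -1.3271
p-value (two-sided) = 0.18449
At α=0.01: p ≥ α → fail to reject H₀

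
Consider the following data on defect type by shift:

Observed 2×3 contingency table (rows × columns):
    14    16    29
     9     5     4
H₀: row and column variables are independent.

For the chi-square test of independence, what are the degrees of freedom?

degrees of freedom = 2

df = (r−1)(c−1) = (2−1)·(3−1) = 2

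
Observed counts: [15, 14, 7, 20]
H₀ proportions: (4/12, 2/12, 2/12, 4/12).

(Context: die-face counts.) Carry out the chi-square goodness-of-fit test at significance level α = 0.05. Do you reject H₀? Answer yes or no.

reject H₀: no

n = 56; E_i = n·p_i = [18.67, 9.33, 9.33, 18.67]
χ² = (15−18.67)²/18.67 + (14−9.33)²/9.33 + (7−9.33)²/9.33 + (20−18.67)²/18.67 = 3.7321
df = 3
p-value (upper-tail) = 0.29188
At α=0.05: p ≥ α → fail to reject H₀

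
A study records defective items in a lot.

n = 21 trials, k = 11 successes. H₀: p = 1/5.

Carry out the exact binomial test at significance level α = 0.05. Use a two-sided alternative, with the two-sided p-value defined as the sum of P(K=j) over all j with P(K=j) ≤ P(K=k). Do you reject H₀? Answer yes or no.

reject H₀: yes

Exact binomial: n=21, k=11, p₀=1/5=0.2000
P(X=j) = C(n,j)·p₀^j·(1−p₀)^(n−j); p = Σ P(X=j) over j with P(X=j) ≤ P(X=11)
p-value (two-sided) = 0.00097
At α=0.05: p < α → reject H₀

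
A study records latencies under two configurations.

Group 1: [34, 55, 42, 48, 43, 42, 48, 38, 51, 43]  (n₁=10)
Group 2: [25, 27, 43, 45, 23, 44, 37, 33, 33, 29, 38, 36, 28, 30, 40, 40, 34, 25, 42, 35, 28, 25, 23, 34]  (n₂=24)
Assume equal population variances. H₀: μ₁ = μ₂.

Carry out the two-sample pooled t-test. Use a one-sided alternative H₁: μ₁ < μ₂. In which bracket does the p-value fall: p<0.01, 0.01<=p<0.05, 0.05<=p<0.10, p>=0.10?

x̄₁=44.400, s₁=6.204, n₁=10
x̄₂=33.208, s₂=6.922, n₂=24
s_p² = [9·6.204² + 23·6.922²]/32 = 45.2612
SE = √(s_p²·(1/10+1/24)) = 2.5322
t = (44.400−33.208)/2.5322 = 4.4198
df = 32
p-value (one-sided, H₁ less) = 0.99995
→ bracket: p>=0.10

p-value bracket: p>=0.10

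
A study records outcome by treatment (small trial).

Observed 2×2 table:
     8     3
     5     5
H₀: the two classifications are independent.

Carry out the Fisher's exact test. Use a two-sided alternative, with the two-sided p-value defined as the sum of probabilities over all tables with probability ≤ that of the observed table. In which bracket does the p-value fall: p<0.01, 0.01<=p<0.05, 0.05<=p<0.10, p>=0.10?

Margins: r₁=11, r₂=10, c₁=13, c₂=8, n=21
p_obs = C(11,8)·C(10,5)/C(21,13); sum pmf over tables with pmf ≤ p_obs
p-value (two-sided) = 0.38700
→ bracket: p>=0.10

p-value bracket: p>=0.10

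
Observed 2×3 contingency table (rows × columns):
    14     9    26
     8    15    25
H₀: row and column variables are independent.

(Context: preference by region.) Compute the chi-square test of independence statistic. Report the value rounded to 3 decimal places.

Row totals [49, 48], col totals [22, 24, 51], n=97
χ² = (14−11.11)²/11.11 + (9−12.12)²/12.12 + (26−25.76)²/25.76 + (8−10.89)²/10.89 + (15−11.88)²/11.88 + (25−25.24)²/25.24 = 3.1460
df = 2

test statistic = 3.146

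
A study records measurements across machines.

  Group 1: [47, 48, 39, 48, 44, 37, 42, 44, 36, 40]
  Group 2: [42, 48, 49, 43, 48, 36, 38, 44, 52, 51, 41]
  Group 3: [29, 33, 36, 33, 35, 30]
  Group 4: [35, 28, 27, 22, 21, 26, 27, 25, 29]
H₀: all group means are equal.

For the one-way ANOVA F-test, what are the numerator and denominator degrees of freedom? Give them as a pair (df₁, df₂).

degrees of freedom = [3, 32]

k = 4 groups, N = 36 total
df = (k−1, N−k) = (4−1, 36−4) = (3, 32)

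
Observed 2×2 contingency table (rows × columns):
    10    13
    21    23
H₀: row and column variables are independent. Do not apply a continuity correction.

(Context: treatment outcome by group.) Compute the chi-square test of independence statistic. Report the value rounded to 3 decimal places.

Row totals [23, 44], col totals [31, 36], n=67
χ² = (10−10.64)²/10.64 + (13−12.36)²/12.36 + (21−20.36)²/20.36 + (23−23.64)²/23.64 = 0.1097
df = 1

test statistic = 0.110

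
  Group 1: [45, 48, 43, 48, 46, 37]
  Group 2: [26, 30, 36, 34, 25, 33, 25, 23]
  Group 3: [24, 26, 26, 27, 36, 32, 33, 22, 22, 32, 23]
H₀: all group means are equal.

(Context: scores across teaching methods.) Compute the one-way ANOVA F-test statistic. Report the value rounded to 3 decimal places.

test statistic = 27.323

Group means [44.50, 29.00, 27.55], grand mean 32.080
SSB = Σnᵢ(x̄ᵢ−x̄)² = 1227.613; SSW = ΣΣ(x−x̄ᵢ)² = 494.227
MSB = 1227.613/2 = 613.8064; MSW = 494.227/22 = 22.4649
F = MSB/MSW = 27.3229
df = (2, 22)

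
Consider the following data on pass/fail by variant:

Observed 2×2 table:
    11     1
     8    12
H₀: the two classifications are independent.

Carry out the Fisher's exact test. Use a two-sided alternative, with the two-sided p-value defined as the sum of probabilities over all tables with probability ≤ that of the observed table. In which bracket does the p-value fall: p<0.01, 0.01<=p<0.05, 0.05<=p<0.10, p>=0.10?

Margins: r₁=12, r₂=20, c₁=19, c₂=13, n=32
p_obs = C(12,11)·C(20,8)/C(32,19); sum pmf over tables with pmf ≤ p_obs
p-value (two-sided) = 0.00787
→ bracket: p<0.01

p-value bracket: p<0.01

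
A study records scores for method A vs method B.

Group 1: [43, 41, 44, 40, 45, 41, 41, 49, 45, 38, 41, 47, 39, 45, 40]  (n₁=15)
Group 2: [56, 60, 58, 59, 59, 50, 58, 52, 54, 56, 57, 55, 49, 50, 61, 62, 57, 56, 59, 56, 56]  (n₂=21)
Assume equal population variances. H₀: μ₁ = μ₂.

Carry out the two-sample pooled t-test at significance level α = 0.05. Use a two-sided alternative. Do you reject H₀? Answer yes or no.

reject H₀: yes

x̄₁=42.600, s₁=3.135, n₁=15
x̄₂=56.190, s₂=3.572, n₂=21
s_p² = [14·3.135² + 20·3.572²]/34 = 11.5541
SE = √(s_p²·(1/15+1/21)) = 1.1491
t = (42.600−56.190)/1.1491 = -11.8269
df = 34
p-value (two-sided) = 0.00000
At α=0.05: p < α → reject H₀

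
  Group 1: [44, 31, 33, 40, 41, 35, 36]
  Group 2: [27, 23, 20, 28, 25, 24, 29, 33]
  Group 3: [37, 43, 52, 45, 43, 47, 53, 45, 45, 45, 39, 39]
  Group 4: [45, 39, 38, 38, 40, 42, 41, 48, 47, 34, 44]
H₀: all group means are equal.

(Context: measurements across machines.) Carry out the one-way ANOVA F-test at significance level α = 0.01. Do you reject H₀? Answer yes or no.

Group means [37.14, 26.12, 44.42, 41.45], grand mean 38.368
SSB = Σnᵢ(x̄ᵢ−x̄)² = 1753.466; SSW = ΣΣ(x−x̄ᵢ)² = 681.376
MSB = 1753.466/3 = 584.4887; MSW = 681.376/34 = 20.0405
F = MSB/MSW = 29.1654
df = (3, 34)
p-value (upper-tail) = 0.00000
At α=0.01: p < α → reject H₀

reject H₀: yes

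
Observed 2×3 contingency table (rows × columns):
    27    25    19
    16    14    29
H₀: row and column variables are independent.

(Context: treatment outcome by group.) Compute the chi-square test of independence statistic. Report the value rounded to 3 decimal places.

Row totals [71, 59], col totals [43, 39, 48], n=130
χ² = (27−23.48)²/23.48 + (25−21.30)²/21.30 + (19−26.22)²/26.22 + (16−19.52)²/19.52 + (14−17.70)²/17.70 + (29−21.78)²/21.78 = 6.9514
df = 2

test statistic = 6.951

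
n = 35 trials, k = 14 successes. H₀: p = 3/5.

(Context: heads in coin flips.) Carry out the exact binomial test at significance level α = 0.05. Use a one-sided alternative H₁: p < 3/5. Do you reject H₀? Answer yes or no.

reject H₀: yes

Exact binomial: n=35, k=14, p₀=3/5=0.6000
P(X≤14) from Σ C(n,i)·p₀^i·(1−p₀)^(n−i)
p-value (one-sided, H₁ less) = 0.01326
At α=0.05: p < α → reject H₀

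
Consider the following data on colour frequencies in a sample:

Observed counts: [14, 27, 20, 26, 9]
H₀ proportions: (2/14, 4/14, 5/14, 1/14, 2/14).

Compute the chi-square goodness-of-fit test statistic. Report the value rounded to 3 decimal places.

n = 96; E_i = n·p_i = [13.71, 27.43, 34.29, 6.86, 13.71]
χ² = (14−13.71)²/13.71 + (27−27.43)²/27.43 + (20−34.29)²/34.29 + (26−6.86)²/6.86 + (9−13.71)²/13.71 = 61.0260
df = 4

test statistic = 61.026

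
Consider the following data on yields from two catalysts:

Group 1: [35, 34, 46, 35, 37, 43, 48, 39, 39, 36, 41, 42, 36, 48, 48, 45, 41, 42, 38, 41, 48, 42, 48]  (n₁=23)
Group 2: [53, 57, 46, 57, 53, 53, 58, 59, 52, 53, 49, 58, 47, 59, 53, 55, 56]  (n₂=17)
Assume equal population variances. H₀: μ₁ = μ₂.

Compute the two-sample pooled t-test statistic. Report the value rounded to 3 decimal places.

x̄₁=41.391, s₁=4.736, n₁=23
x̄₂=54.000, s₂=3.969, n₂=17
s_p² = [22·4.736² + 16·3.969²]/38 = 19.6178
SE = √(s_p²·(1/23+1/17)) = 1.4167
t = (41.391−54.000)/1.4167 = -8.9003
df = 38

test statistic = -8.900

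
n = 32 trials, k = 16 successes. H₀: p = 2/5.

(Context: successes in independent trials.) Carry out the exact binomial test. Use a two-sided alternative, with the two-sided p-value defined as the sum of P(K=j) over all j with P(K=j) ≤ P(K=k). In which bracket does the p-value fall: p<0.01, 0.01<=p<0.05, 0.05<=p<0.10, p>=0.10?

Exact binomial: n=32, k=16, p₀=2/5=0.4000
P(X=j) = C(n,j)·p₀^j·(1−p₀)^(n−j); p = Σ P(X=j) over j with P(X=j) ≤ P(X=16)
p-value (two-sided) = 0.28035
→ bracket: p>=0.10

p-value bracket: p>=0.10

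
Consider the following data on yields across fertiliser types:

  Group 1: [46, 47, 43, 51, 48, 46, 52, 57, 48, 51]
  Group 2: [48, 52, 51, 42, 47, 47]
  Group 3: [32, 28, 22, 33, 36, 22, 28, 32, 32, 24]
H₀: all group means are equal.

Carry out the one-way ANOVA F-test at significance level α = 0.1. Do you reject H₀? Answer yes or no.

Group means [48.90, 47.83, 28.90], grand mean 40.962
SSB = Σnᵢ(x̄ᵢ−x̄)² = 2368.328; SSW = ΣΣ(x−x̄ᵢ)² = 420.633
MSB = 2368.328/2 = 1184.1641; MSW = 420.633/23 = 18.2884
F = MSB/MSW = 64.7494
df = (2, 23)
p-value (upper-tail) = 0.00000
At α=0.1: p < α → reject H₀

reject H₀: yes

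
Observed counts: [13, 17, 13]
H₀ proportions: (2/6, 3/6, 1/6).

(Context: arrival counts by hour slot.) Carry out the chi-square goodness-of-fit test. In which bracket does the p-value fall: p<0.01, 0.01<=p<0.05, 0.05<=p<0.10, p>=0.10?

n = 43; E_i = n·p_i = [14.33, 21.50, 7.17]
χ² = (13−14.33)²/14.33 + (17−21.50)²/21.50 + (13−7.17)²/7.17 = 5.8140
df = 2
p-value (upper-tail) = 0.05464
→ bracket: 0.05<=p<0.10

p-value bracket: 0.05<=p<0.10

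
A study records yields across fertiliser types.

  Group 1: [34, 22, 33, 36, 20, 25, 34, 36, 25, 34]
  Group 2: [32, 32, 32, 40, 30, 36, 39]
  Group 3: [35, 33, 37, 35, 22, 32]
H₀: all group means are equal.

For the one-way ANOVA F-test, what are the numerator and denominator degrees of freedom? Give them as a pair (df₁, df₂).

degrees of freedom = [2, 20]

k = 3 groups, N = 23 total
df = (k−1, N−k) = (3−1, 23−3) = (2, 20)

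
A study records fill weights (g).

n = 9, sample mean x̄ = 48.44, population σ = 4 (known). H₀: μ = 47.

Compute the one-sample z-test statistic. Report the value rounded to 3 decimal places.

SE = σ/√n = 4/√9 = 1.3333
z = (x̄−μ₀)/SE = (48.44−47)/1.3333 = 1.0800

test statistic = 1.080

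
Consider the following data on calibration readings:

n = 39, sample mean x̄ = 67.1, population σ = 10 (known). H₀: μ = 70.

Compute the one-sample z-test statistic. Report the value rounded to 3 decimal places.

test statistic = -1.811

SE = σ/√n = 10/√39 = 1.6013
z = (x̄−μ₀)/SE = (67.1−70)/1.6013 = -1.8110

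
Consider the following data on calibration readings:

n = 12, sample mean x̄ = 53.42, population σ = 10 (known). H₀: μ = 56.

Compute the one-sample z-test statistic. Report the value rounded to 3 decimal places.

test statistic = -0.894

SE = σ/√n = 10/√12 = 2.8868
z = (x̄−μ₀)/SE = (53.42−56)/2.8868 = -0.8937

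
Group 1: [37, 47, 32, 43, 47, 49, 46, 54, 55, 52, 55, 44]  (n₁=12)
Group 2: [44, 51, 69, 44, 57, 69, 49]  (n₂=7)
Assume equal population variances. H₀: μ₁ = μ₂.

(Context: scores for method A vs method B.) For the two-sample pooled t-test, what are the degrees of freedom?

df = n₁ + n₂ − 2 = 12 + 7 − 2 = 17

degrees of freedom = 17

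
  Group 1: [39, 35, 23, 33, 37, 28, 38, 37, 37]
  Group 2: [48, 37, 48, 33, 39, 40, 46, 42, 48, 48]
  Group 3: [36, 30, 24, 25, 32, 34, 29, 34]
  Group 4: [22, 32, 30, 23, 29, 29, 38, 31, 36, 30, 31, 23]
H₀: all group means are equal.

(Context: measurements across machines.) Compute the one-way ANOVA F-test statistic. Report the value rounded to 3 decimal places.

test statistic = 14.721

Group means [34.11, 42.90, 30.50, 29.50], grand mean 34.205
SSB = Σnᵢ(x̄ᵢ−x̄)² = 1131.570; SSW = ΣΣ(x−x̄ᵢ)² = 896.789
MSB = 1131.570/3 = 377.1900; MSW = 896.789/35 = 25.6225
F = MSB/MSW = 14.7210
df = (3, 35)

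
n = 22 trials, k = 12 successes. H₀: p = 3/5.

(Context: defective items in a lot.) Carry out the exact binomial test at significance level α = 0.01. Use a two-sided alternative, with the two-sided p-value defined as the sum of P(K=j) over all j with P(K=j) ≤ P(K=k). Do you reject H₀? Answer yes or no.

Exact binomial: n=22, k=12, p₀=3/5=0.6000
P(X=j) = C(n,j)·p₀^j·(1−p₀)^(n−j); p = Σ P(X=j) over j with P(X=j) ≤ P(X=12)
p-value (two-sided) = 0.66547
At α=0.01: p ≥ α → fail to reject H₀

reject H₀: no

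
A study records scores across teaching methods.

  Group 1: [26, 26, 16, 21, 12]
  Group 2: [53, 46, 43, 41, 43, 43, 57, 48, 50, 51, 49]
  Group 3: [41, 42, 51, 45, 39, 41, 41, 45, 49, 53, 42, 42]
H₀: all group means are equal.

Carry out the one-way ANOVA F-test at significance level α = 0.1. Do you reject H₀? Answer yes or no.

reject H₀: yes

Group means [20.20, 47.64, 44.25], grand mean 41.286
SSB = Σnᵢ(x̄ᵢ−x̄)² = 2772.119; SSW = ΣΣ(x−x̄ᵢ)² = 619.595
MSB = 2772.119/2 = 1386.0594; MSW = 619.595/25 = 24.7838
F = MSB/MSW = 55.9260
df = (2, 25)
p-value (upper-tail) = 0.00000
At α=0.1: p < α → reject H₀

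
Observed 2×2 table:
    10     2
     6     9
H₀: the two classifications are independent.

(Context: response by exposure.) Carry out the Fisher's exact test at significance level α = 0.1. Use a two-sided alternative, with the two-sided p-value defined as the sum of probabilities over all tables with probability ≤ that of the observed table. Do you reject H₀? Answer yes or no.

reject H₀: yes

Margins: r₁=12, r₂=15, c₁=16, c₂=11, n=27
p_obs = C(12,10)·C(15,6)/C(27,16); sum pmf over tables with pmf ≤ p_obs
p-value (two-sided) = 0.04733
At α=0.1: p < α → reject H₀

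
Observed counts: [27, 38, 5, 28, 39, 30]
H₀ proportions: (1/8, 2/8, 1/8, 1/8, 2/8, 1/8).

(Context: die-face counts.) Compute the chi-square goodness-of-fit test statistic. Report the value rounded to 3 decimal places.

test statistic = 20.808

n = 167; E_i = n·p_i = [20.88, 41.75, 20.88, 20.88, 41.75, 20.88]
χ² = (27−20.88)²/20.88 + (38−41.75)²/41.75 + (5−20.88)²/20.88 + (28−20.88)²/20.88 + (39−41.75)²/41.75 + (30−20.88)²/20.88 = 20.8084
df = 5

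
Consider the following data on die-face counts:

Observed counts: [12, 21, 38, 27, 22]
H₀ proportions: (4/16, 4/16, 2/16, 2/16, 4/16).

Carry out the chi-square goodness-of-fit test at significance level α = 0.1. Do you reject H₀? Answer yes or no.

reject H₀: yes

n = 120; E_i = n·p_i = [30.00, 30.00, 15.00, 15.00, 30.00]
χ² = (12−30.00)²/30.00 + (21−30.00)²/30.00 + (38−15.00)²/15.00 + (27−15.00)²/15.00 + (22−30.00)²/30.00 = 60.5000
df = 4
p-value (upper-tail) = 0.00000
At α=0.1: p < α → reject H₀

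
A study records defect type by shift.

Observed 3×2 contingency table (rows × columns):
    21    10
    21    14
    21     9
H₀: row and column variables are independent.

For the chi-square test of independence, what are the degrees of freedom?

df = (r−1)(c−1) = (3−1)·(2−1) = 2

degrees of freedom = 2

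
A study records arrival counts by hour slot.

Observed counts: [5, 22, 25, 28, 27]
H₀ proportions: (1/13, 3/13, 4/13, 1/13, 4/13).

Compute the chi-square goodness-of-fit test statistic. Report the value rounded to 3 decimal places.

test statistic = 52.017

n = 107; E_i = n·p_i = [8.23, 24.69, 32.92, 8.23, 32.92]
χ² = (5−8.23)²/8.23 + (22−24.69)²/24.69 + (25−32.92)²/32.92 + (28−8.23)²/8.23 + (27−32.92)²/32.92 = 52.0171
df = 4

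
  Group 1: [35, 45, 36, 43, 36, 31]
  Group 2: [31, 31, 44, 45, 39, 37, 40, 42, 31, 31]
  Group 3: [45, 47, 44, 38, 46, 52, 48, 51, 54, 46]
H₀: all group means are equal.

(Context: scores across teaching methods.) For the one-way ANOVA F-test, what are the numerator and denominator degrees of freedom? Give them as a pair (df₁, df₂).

k = 3 groups, N = 26 total
df = (k−1, N−k) = (3−1, 26−3) = (2, 23)

degrees of freedom = [2, 23]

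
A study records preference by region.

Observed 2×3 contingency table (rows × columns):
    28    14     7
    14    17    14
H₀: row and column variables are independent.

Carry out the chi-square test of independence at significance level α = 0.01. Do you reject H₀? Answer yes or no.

reject H₀: no

Row totals [49, 45], col totals [42, 31, 21], n=94
χ² = (28−21.89)²/21.89 + (14−16.16)²/16.16 + (7−10.95)²/10.95 + (14−20.11)²/20.11 + (17−14.84)²/14.84 + (14−10.05)²/10.05 = 7.1330
df = 2
p-value (upper-tail) = 0.02825
At α=0.01: p ≥ α → fail to reject H₀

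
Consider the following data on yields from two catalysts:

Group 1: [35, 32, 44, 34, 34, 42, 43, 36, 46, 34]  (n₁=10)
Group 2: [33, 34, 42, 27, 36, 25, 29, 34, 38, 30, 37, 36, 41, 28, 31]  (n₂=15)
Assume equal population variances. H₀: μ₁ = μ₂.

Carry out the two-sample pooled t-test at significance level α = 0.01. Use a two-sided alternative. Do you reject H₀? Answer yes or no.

reject H₀: no

x̄₁=38.000, s₁=5.142, n₁=10
x̄₂=33.400, s₂=5.054, n₂=15
s_p² = [9·5.142² + 14·5.054²]/23 = 25.8957
SE = √(s_p²·(1/10+1/15)) = 2.0775
t = (38.000−33.400)/2.0775 = 2.2142
df = 23
p-value (two-sided) = 0.03700
At α=0.01: p ≥ α → fail to reject H₀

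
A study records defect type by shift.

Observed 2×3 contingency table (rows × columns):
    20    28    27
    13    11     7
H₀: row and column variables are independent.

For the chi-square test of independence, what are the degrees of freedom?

degrees of freedom = 2

df = (r−1)(c−1) = (2−1)·(3−1) = 2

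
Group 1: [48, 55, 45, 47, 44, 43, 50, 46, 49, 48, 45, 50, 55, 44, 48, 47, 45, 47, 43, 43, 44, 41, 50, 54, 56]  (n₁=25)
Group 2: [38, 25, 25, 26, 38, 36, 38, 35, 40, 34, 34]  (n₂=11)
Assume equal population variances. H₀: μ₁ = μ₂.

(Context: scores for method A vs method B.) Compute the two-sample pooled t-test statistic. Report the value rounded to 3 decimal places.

x̄₁=47.480, s₁=4.134, n₁=25
x̄₂=33.545, s₂=5.592, n₂=11
s_p² = [24·4.134² + 10·5.592²]/34 = 21.2637
SE = √(s_p²·(1/25+1/11)) = 1.6684
t = (47.480−33.545)/1.6684 = 8.3520
df = 34

test statistic = 8.352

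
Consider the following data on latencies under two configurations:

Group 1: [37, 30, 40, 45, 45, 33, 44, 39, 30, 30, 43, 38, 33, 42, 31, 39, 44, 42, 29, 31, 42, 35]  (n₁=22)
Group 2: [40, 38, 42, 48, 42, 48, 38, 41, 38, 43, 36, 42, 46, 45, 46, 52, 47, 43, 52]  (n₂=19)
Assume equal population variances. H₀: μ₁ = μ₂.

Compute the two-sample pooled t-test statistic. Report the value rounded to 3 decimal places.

x̄₁=37.364, s₁=5.653, n₁=22
x̄₂=43.526, s₂=4.623, n₂=19
s_p² = [21·5.653² + 18·4.623²]/39 = 27.0725
SE = √(s_p²·(1/22+1/19)) = 1.6296
t = (37.364−43.526)/1.6296 = -3.7818
df = 39

test statistic = -3.782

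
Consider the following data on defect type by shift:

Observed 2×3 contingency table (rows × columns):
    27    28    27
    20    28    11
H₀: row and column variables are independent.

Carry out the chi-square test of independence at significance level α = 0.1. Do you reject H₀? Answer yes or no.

reject H₀: no

Row totals [82, 59], col totals [47, 56, 38], n=141
χ² = (27−27.33)²/27.33 + (28−32.57)²/32.57 + (27−22.10)²/22.10 + (20−19.67)²/19.67 + (28−23.43)²/23.43 + (11−15.90)²/15.90 = 4.1377
df = 2
p-value (upper-tail) = 0.12633
At α=0.1: p ≥ α → fail to reject H₀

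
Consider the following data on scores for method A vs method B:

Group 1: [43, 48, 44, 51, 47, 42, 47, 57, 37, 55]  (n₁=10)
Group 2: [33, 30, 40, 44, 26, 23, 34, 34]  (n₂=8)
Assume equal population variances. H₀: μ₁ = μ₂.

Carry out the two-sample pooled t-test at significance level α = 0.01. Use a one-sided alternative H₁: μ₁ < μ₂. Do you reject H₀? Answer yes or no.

x̄₁=47.100, s₁=6.064, n₁=10
x̄₂=33.000, s₂=6.866, n₂=8
s_p² = [9·6.064² + 7·6.866²]/16 = 41.3063
SE = √(s_p²·(1/10+1/8)) = 3.0486
t = (47.100−33.000)/3.0486 = 4.6251
df = 16
p-value (one-sided, H₁ less) = 0.99986
At α=0.01: p ≥ α → fail to reject H₀

reject H₀: no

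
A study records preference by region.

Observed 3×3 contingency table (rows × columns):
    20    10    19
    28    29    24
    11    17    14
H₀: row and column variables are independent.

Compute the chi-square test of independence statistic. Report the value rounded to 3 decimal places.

test statistic = 5.477

Row totals [49, 81, 42], col totals [59, 56, 57], n=172
χ² = (20−16.81)²/16.81 + (10−15.95)²/15.95 + (19−16.24)²/16.24 + (28−27.78)²/27.78 + (29−26.37)²/26.37 + (24−26.84)²/26.84 + (11−14.41)²/14.41 + (17−13.67)²/13.67 + (14−13.92)²/13.92 = 5.4771
df = 4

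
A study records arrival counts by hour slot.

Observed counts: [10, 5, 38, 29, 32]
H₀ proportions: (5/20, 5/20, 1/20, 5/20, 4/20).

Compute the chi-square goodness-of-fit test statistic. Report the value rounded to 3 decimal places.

n = 114; E_i = n·p_i = [28.50, 28.50, 5.70, 28.50, 22.80]
χ² = (10−28.50)²/28.50 + (5−28.50)²/28.50 + (38−5.70)²/5.70 + (29−28.50)²/28.50 + (32−22.80)²/22.80 = 218.1404
df = 4

test statistic = 218.140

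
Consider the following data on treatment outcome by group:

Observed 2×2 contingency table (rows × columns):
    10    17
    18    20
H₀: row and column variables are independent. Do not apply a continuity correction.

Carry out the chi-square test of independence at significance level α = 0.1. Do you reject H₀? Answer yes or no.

reject H₀: no

Row totals [27, 38], col totals [28, 37], n=65
χ² = (10−11.63)²/11.63 + (17−15.37)²/15.37 + (18−16.37)²/16.37 + (20−21.63)²/21.63 = 0.6871
df = 1
p-value (upper-tail) = 0.40715
At α=0.1: p ≥ α → fail to reject H₀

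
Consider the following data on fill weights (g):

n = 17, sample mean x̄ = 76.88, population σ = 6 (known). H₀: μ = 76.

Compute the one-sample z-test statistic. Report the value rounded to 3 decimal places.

test statistic = 0.605

SE = σ/√n = 6/√17 = 1.4552
z = (x̄−μ₀)/SE = (76.88−76)/1.4552 = 0.6047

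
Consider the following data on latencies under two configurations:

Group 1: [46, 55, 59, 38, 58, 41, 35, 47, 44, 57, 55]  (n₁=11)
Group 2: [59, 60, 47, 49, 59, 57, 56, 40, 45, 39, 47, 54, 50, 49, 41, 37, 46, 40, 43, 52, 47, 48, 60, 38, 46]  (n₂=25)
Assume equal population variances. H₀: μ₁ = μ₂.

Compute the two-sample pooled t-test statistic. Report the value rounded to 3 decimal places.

test statistic = 0.100

x̄₁=48.636, s₁=8.571, n₁=11
x̄₂=48.360, s₂=7.228, n₂=25
s_p² = [10·8.571² + 24·7.228²]/34 = 58.4796
SE = √(s_p²·(1/11+1/25)) = 2.7669
t = (48.636−48.360)/2.7669 = 0.0999
df = 34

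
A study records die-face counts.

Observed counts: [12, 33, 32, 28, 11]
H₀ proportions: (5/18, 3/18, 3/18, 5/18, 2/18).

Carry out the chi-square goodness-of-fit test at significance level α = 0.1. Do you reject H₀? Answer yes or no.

n = 116; E_i = n·p_i = [32.22, 19.33, 19.33, 32.22, 12.89]
χ² = (12−32.22)²/32.22 + (33−19.33)²/19.33 + (32−19.33)²/19.33 + (28−32.22)²/32.22 + (11−12.89)²/12.89 = 31.4810
df = 4
p-value (upper-tail) = 0.00000
At α=0.1: p < α → reject H₀

reject H₀: yes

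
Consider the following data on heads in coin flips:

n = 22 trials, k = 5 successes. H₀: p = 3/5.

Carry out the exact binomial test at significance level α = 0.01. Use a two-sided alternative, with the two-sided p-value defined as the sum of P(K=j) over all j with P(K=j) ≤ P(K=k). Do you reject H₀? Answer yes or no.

reject H₀: yes

Exact binomial: n=22, k=5, p₀=3/5=0.6000
P(X=j) = C(n,j)·p₀^j·(1−p₀)^(n−j); p = Σ P(X=j) over j with P(X=j) ≤ P(X=5)
p-value (two-sided) = 0.00063
At α=0.01: p < α → reject H₀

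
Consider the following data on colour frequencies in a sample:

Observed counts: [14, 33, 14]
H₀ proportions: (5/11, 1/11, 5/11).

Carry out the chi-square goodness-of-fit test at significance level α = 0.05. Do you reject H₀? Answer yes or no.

reject H₀: yes

n = 61; E_i = n·p_i = [27.73, 5.55, 27.73]
χ² = (14−27.73)²/27.73 + (33−5.55)²/5.55 + (14−27.73)²/27.73 = 149.5148
df = 2
p-value (upper-tail) = 0.00000
At α=0.05: p < α → reject H₀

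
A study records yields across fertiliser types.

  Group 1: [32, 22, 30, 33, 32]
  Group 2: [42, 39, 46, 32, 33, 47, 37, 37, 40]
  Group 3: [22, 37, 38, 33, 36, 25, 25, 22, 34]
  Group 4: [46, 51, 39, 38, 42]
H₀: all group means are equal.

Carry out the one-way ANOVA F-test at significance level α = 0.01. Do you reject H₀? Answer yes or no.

Group means [29.80, 39.22, 30.22, 43.20], grand mean 35.357
SSB = Σnᵢ(x̄ᵢ−x̄)² = 833.717; SSW = ΣΣ(x−x̄ᵢ)² = 762.711
MSB = 833.717/3 = 277.9058; MSW = 762.711/24 = 31.7796
F = MSB/MSW = 8.7448
df = (3, 24)
p-value (upper-tail) = 0.00043
At α=0.01: p < α → reject H₀

reject H₀: yes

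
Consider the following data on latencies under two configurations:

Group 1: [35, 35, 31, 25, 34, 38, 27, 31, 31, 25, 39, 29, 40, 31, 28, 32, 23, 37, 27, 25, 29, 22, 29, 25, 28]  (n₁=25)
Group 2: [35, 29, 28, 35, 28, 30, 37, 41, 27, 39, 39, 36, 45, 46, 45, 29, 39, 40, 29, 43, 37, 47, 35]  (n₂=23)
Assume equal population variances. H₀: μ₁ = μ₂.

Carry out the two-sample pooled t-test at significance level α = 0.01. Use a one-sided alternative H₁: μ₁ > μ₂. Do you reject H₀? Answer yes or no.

x̄₁=30.240, s₁=5.036, n₁=25
x̄₂=36.478, s₂=6.367, n₂=23
s_p² = [24·5.036² + 22·6.367²]/46 = 32.6152
SE = √(s_p²·(1/25+1/23)) = 1.6500
t = (30.240−36.478)/1.6500 = -3.7807
df = 46
p-value (one-sided, H₁ greater) = 0.99978
At α=0.01: p ≥ α → fail to reject H₀

reject H₀: no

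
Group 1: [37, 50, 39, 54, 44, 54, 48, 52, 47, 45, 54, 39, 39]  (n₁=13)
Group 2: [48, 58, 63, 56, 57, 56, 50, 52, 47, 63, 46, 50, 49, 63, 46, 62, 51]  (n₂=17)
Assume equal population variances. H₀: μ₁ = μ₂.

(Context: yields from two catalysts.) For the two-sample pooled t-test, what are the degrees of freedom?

df = n₁ + n₂ − 2 = 13 + 17 − 2 = 28

degrees of freedom = 28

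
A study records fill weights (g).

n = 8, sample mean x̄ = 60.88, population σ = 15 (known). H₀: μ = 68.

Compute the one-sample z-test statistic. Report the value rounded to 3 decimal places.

SE = σ/√n = 15/√8 = 5.3033
z = (x̄−μ₀)/SE = (60.88−68)/5.3033 = -1.3426

test statistic = -1.343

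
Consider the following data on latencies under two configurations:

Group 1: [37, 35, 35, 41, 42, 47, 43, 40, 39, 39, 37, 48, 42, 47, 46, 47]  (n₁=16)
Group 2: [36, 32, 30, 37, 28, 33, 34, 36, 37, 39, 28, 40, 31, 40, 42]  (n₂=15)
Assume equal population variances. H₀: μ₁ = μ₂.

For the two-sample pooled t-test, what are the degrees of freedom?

degrees of freedom = 29

df = n₁ + n₂ − 2 = 16 + 15 − 2 = 29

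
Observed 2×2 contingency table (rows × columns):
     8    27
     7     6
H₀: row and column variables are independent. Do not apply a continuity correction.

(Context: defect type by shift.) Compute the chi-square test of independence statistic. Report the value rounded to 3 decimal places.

Row totals [35, 13], col totals [15, 33], n=48
χ² = (8−10.94)²/10.94 + (27−24.06)²/24.06 + (7−4.06)²/4.06 + (6−8.94)²/8.94 = 4.2370
df = 1

test statistic = 4.237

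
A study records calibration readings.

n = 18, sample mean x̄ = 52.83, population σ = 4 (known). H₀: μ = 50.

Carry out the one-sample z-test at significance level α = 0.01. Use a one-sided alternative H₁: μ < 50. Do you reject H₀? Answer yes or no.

SE = σ/√n = 4/√18 = 0.9428
z = (x̄−μ₀)/SE = (52.83−50)/0.9428 = 3.0017
p-value (one-sided, H₁ less) = 0.99866
At α=0.01: p ≥ α → fail to reject H₀

reject H₀: no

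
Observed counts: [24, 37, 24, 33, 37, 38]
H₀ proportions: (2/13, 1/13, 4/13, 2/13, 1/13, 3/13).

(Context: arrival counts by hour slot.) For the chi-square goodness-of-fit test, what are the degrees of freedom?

df = k − 1 = 6 − 1 = 5

degrees of freedom = 5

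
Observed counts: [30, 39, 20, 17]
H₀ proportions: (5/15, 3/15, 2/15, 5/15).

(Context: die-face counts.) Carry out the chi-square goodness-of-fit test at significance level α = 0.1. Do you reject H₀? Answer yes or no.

n = 106; E_i = n·p_i = [35.33, 21.20, 14.13, 35.33]
χ² = (30−35.33)²/35.33 + (39−21.20)²/21.20 + (20−14.13)²/14.13 + (17−35.33)²/35.33 = 27.6981
df = 3
p-value (upper-tail) = 0.00000
At α=0.1: p < α → reject H₀

reject H₀: yes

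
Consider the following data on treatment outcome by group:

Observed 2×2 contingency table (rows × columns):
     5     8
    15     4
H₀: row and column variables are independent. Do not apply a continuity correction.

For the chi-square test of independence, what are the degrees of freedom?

df = (r−1)(c−1) = (2−1)·(2−1) = 1

degrees of freedom = 1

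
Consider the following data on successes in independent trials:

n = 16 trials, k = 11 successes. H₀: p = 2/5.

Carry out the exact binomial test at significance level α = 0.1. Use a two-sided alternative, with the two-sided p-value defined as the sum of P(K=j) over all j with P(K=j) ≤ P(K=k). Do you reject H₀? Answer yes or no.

Exact binomial: n=16, k=11, p₀=2/5=0.4000
P(X=j) = C(n,j)·p₀^j·(1−p₀)^(n−j); p = Σ P(X=j) over j with P(X=j) ≤ P(X=11)
p-value (two-sided) = 0.02243
At α=0.1: p < α → reject H₀

reject H₀: yes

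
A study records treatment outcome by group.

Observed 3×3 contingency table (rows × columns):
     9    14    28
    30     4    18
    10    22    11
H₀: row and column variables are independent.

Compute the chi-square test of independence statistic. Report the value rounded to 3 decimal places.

test statistic = 36.008

Row totals [51, 52, 43], col totals [49, 40, 57], n=146
χ² = (9−17.12)²/17.12 + (14−13.97)²/13.97 + (28−19.91)²/19.91 + (30−17.45)²/17.45 + (4−14.25)²/14.25 + (18−20.30)²/20.30 + (10−14.43)²/14.43 + (22−11.78)²/11.78 + (11−16.79)²/16.79 = 36.0082
df = 4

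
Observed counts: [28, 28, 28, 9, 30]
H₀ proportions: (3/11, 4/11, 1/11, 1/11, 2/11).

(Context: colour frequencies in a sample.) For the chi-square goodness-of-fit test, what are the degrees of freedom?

df = k − 1 = 5 − 1 = 4

degrees of freedom = 4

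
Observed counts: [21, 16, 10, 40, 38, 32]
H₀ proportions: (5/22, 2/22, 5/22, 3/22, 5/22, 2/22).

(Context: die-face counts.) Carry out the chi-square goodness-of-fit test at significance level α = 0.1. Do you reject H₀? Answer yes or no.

n = 157; E_i = n·p_i = [35.68, 14.27, 35.68, 21.41, 35.68, 14.27]
χ² = (21−35.68)²/35.68 + (16−14.27)²/14.27 + (10−35.68)²/35.68 + (40−21.41)²/21.41 + (38−35.68)²/35.68 + (32−14.27)²/14.27 = 63.0467
df = 5
p-value (upper-tail) = 0.00000
At α=0.1: p < α → reject H₀

reject H₀: yes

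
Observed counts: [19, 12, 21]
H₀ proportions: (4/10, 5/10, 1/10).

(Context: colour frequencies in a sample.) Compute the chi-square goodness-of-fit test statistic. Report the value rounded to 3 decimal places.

test statistic = 55.702

n = 52; E_i = n·p_i = [20.80, 26.00, 5.20]
χ² = (19−20.80)²/20.80 + (12−26.00)²/26.00 + (21−5.20)²/5.20 = 55.7019
df = 2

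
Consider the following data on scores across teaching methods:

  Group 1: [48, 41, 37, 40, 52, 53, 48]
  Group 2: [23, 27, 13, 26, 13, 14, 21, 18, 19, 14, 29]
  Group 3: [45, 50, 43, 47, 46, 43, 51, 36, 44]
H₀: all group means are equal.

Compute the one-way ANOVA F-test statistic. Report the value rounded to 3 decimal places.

Group means [45.57, 19.73, 45.00], grand mean 34.852
SSB = Σnᵢ(x̄ᵢ−x̄)² = 4247.511; SSW = ΣΣ(x−x̄ᵢ)² = 739.896
MSB = 4247.511/2 = 2123.7557; MSW = 739.896/24 = 30.8290
F = MSB/MSW = 68.8882
df = (2, 24)

test statistic = 68.888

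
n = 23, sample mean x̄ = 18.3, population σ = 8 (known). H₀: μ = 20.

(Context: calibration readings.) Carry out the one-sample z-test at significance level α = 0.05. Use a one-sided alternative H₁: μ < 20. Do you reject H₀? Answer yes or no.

reject H₀: no

SE = σ/√n = 8/√23 = 1.6681
z = (x̄−μ₀)/SE = (18.3−20)/1.6681 = -1.0191
p-value (one-sided, H₁ less) = 0.15407
At α=0.05: p ≥ α → fail to reject H₀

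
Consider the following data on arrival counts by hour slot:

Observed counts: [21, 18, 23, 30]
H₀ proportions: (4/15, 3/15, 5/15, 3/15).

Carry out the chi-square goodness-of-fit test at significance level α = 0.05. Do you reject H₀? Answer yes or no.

n = 92; E_i = n·p_i = [24.53, 18.40, 30.67, 18.40]
χ² = (21−24.53)²/24.53 + (18−18.40)²/18.40 + (23−30.67)²/30.67 + (30−18.40)²/18.40 = 9.7473
df = 3
p-value (upper-tail) = 0.02084
At α=0.05: p < α → reject H₀

reject H₀: yes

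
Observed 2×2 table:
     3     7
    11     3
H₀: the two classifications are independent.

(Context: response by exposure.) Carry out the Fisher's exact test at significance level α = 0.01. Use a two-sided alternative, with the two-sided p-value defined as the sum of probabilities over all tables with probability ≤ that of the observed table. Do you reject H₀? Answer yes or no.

Margins: r₁=10, r₂=14, c₁=14, c₂=10, n=24
p_obs = C(10,3)·C(14,11)/C(24,14); sum pmf over tables with pmf ≤ p_obs
p-value (two-sided) = 0.03515
At α=0.01: p ≥ α → fail to reject H₀

reject H₀: no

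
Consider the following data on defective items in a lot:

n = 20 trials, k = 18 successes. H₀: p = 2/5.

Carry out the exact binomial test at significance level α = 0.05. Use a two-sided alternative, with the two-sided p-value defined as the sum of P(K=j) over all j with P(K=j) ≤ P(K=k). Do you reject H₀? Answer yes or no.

reject H₀: yes

Exact binomial: n=20, k=18, p₀=2/5=0.4000
P(X=j) = C(n,j)·p₀^j·(1−p₀)^(n−j); p = Σ P(X=j) over j with P(X=j) ≤ P(X=18)
p-value (two-sided) = 0.00001
At α=0.05: p < α → reject H₀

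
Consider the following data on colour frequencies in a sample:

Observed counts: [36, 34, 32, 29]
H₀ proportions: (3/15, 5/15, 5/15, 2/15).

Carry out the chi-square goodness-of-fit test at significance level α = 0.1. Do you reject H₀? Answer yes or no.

reject H₀: yes

n = 131; E_i = n·p_i = [26.20, 43.67, 43.67, 17.47]
χ² = (36−26.20)²/26.20 + (34−43.67)²/43.67 + (32−43.67)²/43.67 + (29−17.47)²/17.47 = 16.5382
df = 3
p-value (upper-tail) = 0.00088
At α=0.1: p < α → reject H₀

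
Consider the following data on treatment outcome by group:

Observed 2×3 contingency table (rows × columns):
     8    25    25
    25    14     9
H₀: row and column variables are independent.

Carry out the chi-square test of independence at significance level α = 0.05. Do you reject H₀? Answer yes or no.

reject H₀: yes

Row totals [58, 48], col totals [33, 39, 34], n=106
χ² = (8−18.06)²/18.06 + (25−21.34)²/21.34 + (25−18.60)²/18.60 + (25−14.94)²/14.94 + (14−17.66)²/17.66 + (9−15.40)²/15.40 = 18.6118
df = 2
p-value (upper-tail) = 0.00009
At α=0.05: p < α → reject H₀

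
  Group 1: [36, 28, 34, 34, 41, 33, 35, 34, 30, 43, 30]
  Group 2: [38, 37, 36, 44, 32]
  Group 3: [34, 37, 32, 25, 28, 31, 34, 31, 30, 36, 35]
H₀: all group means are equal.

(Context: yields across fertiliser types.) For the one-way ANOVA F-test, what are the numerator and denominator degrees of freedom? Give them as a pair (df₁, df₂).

degrees of freedom = [2, 24]

k = 3 groups, N = 27 total
df = (k−1, N−k) = (3−1, 27−3) = (2, 24)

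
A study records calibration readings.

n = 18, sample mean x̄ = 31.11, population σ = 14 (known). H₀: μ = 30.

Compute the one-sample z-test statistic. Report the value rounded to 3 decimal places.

SE = σ/√n = 14/√18 = 3.2998
z = (x̄−μ₀)/SE = (31.11−30)/3.2998 = 0.3364

test statistic = 0.336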